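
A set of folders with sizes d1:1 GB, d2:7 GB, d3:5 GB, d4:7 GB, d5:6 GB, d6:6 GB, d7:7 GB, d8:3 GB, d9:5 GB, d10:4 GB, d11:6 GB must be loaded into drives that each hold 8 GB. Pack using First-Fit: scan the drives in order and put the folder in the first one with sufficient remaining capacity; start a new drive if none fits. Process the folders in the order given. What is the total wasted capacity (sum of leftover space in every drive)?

15

d1 (1 GB) → drive 1 (remaining 7 GB)
d2 (7 GB) → drive 1 (remaining 0 GB)
d3 (5 GB) → drive 2 (remaining 3 GB)
d4 (7 GB) → drive 3 (remaining 1 GB)
d5 (6 GB) → drive 4 (remaining 2 GB)
d6 (6 GB) → drive 5 (remaining 2 GB)
d7 (7 GB) → drive 6 (remaining 1 GB)
d8 (3 GB) → drive 2 (remaining 0 GB)
d9 (5 GB) → drive 7 (remaining 3 GB)
d10 (4 GB) → drive 8 (remaining 4 GB)
d11 (6 GB) → drive 9 (remaining 2 GB)
9 drives × 8 GB = 72 GB; used 57 GB; unused 15 GB.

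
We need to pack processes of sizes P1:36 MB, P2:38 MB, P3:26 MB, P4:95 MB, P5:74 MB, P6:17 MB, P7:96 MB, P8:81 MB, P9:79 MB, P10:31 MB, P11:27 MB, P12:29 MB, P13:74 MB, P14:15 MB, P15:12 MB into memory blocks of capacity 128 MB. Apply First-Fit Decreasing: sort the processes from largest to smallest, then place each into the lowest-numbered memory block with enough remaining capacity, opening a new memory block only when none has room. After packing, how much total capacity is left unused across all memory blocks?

38

Sorted descending: 96, 95, 81, 79, 74, 74, 38, 36, 31, 29, 27, 26, 17, 15, 12.
Put 96 MB in memory block 1; 32 MB remain.
Put 95 MB in memory block 2; 33 MB remain.
Put 81 MB in memory block 3; 47 MB remain.
Put 79 MB in memory block 4; 49 MB remain.
Put 74 MB in memory block 5; 54 MB remain.
Put 74 MB in memory block 6; 54 MB remain.
Put 38 MB in memory block 3; 9 MB remain.
Put 36 MB in memory block 4; 13 MB remain.
Put 31 MB in memory block 1; 1 MB remain.
Put 29 MB in memory block 2; 4 MB remain.
Put 27 MB in memory block 5; 27 MB remain.
Put 26 MB in memory block 5; 1 MB remain.
Put 17 MB in memory block 6; 37 MB remain.
Put 15 MB in memory block 6; 22 MB remain.
Put 12 MB in memory block 4; 1 MB remain.
6 memory blocks × 128 MB = 768 MB; used 730 MB; unused 38 MB.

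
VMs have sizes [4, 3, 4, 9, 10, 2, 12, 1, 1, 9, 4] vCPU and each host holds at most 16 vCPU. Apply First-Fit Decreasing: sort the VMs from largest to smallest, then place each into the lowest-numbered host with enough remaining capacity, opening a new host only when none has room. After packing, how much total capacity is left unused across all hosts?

5

Sorted descending: 12, 10, 9, 9, 4, 4, 4, 3, 2, 1, 1.
12 vCPU → host 1 (remaining 4 vCPU)
10 vCPU → host 2 (remaining 6 vCPU)
9 vCPU → host 3 (remaining 7 vCPU)
9 vCPU → host 4 (remaining 7 vCPU)
4 vCPU → host 1 (remaining 0 vCPU)
4 vCPU → host 2 (remaining 2 vCPU)
4 vCPU → host 3 (remaining 3 vCPU)
3 vCPU → host 3 (remaining 0 vCPU)
2 vCPU → host 2 (remaining 0 vCPU)
1 vCPU → host 4 (remaining 6 vCPU)
1 vCPU → host 4 (remaining 5 vCPU)
4 hosts × 16 vCPU = 64 vCPU; used 59 vCPU; unused 5 vCPU.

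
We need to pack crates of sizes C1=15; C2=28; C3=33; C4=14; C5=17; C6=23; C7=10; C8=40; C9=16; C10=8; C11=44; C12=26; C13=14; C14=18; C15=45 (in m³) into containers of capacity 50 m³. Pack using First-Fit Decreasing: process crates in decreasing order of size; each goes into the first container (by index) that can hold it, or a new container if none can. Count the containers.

Sorted descending: 45, 44, 40, 33, 28, 26, 23, 18, 17, 16, 15, 14, 14, 10, 8.
container 1: place 45 m³, 5 m³ left
container 2: place 44 m³, 6 m³ left
container 3: place 40 m³, 10 m³ left
container 4: place 33 m³, 17 m³ left
container 5: place 28 m³, 22 m³ left
container 6: place 26 m³, 24 m³ left
container 6: place 23 m³, 1 m³ left
container 5: place 18 m³, 4 m³ left
container 4: place 17 m³, 0 m³ left
container 7: place 16 m³, 34 m³ left
container 7: place 15 m³, 19 m³ left
container 7: place 14 m³, 5 m³ left
container 8: place 14 m³, 36 m³ left
container 3: place 10 m³, 0 m³ left
container 8: place 8 m³, 28 m³ left
Final containers: [45] [44] [40,10] [33,17] [28,18] [26,23] [16,15,14] [14,8].

8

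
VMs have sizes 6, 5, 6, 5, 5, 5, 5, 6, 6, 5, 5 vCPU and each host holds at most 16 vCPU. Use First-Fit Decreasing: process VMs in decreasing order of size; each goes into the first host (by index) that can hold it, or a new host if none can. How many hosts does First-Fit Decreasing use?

5

Sorted descending: 6, 6, 6, 6, 5, 5, 5, 5, 5, 5, 5.
6 vCPU → host 1 (remaining 10 vCPU)
6 vCPU → host 1 (remaining 4 vCPU)
6 vCPU → host 2 (remaining 10 vCPU)
6 vCPU → host 2 (remaining 4 vCPU)
5 vCPU → host 3 (remaining 11 vCPU)
5 vCPU → host 3 (remaining 6 vCPU)
5 vCPU → host 3 (remaining 1 vCPU)
5 vCPU → host 4 (remaining 11 vCPU)
5 vCPU → host 4 (remaining 6 vCPU)
5 vCPU → host 4 (remaining 1 vCPU)
5 vCPU → host 5 (remaining 11 vCPU)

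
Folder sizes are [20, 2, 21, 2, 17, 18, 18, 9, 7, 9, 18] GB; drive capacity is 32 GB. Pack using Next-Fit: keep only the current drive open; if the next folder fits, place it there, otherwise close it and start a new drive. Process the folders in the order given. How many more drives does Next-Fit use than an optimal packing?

Next-Fit: [20,2] [21,2] [17] [18] [18,9] [7,9] [18] → 7 drives.
6 folders exceed 16 GB (half the capacity), and no two of those can share a drive, so at least 6 drives are needed.
An optimal packing achieves that bound: [21,9,2] [20,9,2] [18,7] [18] [18] [17] → 6 drives.
Excess: 7 − 6 = 1.

1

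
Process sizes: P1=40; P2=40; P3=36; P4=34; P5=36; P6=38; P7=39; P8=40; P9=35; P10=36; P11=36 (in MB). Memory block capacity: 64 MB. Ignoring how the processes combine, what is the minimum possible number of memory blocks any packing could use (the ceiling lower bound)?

7

Total size = 40 + 40 + 36 + 34 + 36 + 38 + 39 + 40 + 35 + 36 + 36 = 410 MB.
⌈410 / 64⌉ = 7.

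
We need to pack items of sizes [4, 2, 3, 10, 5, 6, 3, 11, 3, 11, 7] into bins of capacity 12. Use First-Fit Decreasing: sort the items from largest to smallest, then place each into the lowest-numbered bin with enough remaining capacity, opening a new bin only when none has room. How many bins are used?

Sorted descending: 11, 11, 10, 7, 6, 5, 4, 3, 3, 3, 2.
bin 1: place 11, 1 left
bin 2: place 11, 1 left
bin 3: place 10, 2 left
bin 4: place 7, 5 left
bin 5: place 6, 6 left
bin 4: place 5, 0 left
bin 5: place 4, 2 left
bin 6: place 3, 9 left
bin 6: place 3, 6 left
bin 6: place 3, 3 left
bin 3: place 2, 0 left

6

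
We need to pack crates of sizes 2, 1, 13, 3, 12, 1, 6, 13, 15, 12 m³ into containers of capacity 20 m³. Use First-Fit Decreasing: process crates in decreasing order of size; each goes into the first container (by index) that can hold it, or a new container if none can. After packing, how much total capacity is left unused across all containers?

Sorted descending: 15, 13, 13, 12, 12, 6, 3, 2, 1, 1.
Put 15 m³ in container 1; 5 m³ remain.
Put 13 m³ in container 2; 7 m³ remain.
Put 13 m³ in container 3; 7 m³ remain.
Put 12 m³ in container 4; 8 m³ remain.
Put 12 m³ in container 5; 8 m³ remain.
Put 6 m³ in container 2; 1 m³ remain.
Put 3 m³ in container 1; 2 m³ remain.
Put 2 m³ in container 1; 0 m³ remain.
Put 1 m³ in container 2; 0 m³ remain.
Put 1 m³ in container 3; 6 m³ remain.
5 containers × 20 m³ = 100 m³; used 78 m³; unused 22 m³.

22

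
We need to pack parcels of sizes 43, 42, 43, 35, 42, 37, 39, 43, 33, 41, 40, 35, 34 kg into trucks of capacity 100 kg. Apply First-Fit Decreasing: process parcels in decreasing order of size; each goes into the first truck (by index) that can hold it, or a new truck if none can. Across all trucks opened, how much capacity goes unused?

Sorted descending: 43, 43, 43, 42, 42, 41, 40, 39, 37, 35, 35, 34, 33.
truck 1: place 43 kg, 57 kg left
truck 1: place 43 kg, 14 kg left
truck 2: place 43 kg, 57 kg left
truck 2: place 42 kg, 15 kg left
truck 3: place 42 kg, 58 kg left
truck 3: place 41 kg, 17 kg left
truck 4: place 40 kg, 60 kg left
truck 4: place 39 kg, 21 kg left
truck 5: place 37 kg, 63 kg left
truck 5: place 35 kg, 28 kg left
truck 6: place 35 kg, 65 kg left
truck 6: place 34 kg, 31 kg left
truck 7: place 33 kg, 67 kg left
7 trucks × 100 kg = 700 kg; used 507 kg; unused 193 kg.

193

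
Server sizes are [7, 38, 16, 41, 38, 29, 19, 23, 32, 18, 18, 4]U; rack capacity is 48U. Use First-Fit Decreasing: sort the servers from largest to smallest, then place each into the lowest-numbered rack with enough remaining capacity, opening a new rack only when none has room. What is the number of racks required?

7 racks

Sorted descending: 41, 38, 38, 32, 29, 23, 19, 18, 18, 16, 7, 4.
Put 41U in rack 1; 7U remain.
Put 38U in rack 2; 10U remain.
Put 38U in rack 3; 10U remain.
Put 32U in rack 4; 16U remain.
Put 29U in rack 5; 19U remain.
Put 23U in rack 6; 25U remain.
Put 19U in rack 5; 0U remain.
Put 18U in rack 6; 7U remain.
Put 18U in rack 7; 30U remain.
Put 16U in rack 4; 0U remain.
Put 7U in rack 1; 0U remain.
Put 4U in rack 2; 6U remain.
Final racks: [41,7] [38,4] [38] [32,16] [29,19] [23,18] [18].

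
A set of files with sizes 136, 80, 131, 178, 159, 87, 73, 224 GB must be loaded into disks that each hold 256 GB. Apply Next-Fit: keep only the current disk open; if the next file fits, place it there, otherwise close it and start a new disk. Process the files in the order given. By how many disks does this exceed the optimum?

Next-Fit: [136,80] [131] [178] [159,87] [73] [224] → 6 disks.
Total size 1068 GB; any packing needs at least ⌈1068/256⌉ = 5 disks.
An optimal packing achieves that bound: [224] [178,73] [159,87] [136,80] [131] → 5 disks.
Excess: 6 − 5 = 1.

1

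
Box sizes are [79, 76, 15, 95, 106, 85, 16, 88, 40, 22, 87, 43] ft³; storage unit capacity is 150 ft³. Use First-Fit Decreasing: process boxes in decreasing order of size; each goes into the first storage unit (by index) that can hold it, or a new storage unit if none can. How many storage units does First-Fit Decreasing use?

7 storage units

Sorted descending: 106, 95, 88, 87, 85, 79, 76, 43, 40, 22, 16, 15.
storage unit 1: place 106 ft³, 44 ft³ left
storage unit 2: place 95 ft³, 55 ft³ left
storage unit 3: place 88 ft³, 62 ft³ left
storage unit 4: place 87 ft³, 63 ft³ left
storage unit 5: place 85 ft³, 65 ft³ left
storage unit 6: place 79 ft³, 71 ft³ left
storage unit 7: place 76 ft³, 74 ft³ left
storage unit 1: place 43 ft³, 1 ft³ left
storage unit 2: place 40 ft³, 15 ft³ left
storage unit 3: place 22 ft³, 40 ft³ left
storage unit 3: place 16 ft³, 24 ft³ left
storage unit 2: place 15 ft³, 0 ft³ left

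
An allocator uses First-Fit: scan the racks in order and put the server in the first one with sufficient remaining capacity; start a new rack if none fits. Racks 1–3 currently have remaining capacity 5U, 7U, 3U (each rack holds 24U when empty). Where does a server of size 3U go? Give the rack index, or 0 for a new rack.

Racks with room: rack 1 (5U), rack 2 (7U), rack 3 (3U).
The first with room is rack 1.

1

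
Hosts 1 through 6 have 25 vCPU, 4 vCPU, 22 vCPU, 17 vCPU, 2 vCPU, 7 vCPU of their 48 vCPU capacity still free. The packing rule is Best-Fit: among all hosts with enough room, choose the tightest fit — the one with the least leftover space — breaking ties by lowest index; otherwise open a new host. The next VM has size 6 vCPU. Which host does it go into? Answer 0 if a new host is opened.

6

Hosts with room: host 1 (25 vCPU), host 3 (22 vCPU), host 4 (17 vCPU), host 6 (7 vCPU).
Tightest fit is host 6 with 7 vCPU free.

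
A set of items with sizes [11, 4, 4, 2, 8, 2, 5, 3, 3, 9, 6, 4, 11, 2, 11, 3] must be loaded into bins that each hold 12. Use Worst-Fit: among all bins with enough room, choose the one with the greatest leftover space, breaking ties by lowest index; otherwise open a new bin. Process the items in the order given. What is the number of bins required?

bin 1: place 11, 1 left
bin 2: place 4, 8 left
bin 2: place 4, 4 left
bin 2: place 2, 2 left
bin 3: place 8, 4 left
bin 3: place 2, 2 left
bin 4: place 5, 7 left
bin 4: place 3, 4 left
bin 4: place 3, 1 left
bin 5: place 9, 3 left
bin 6: place 6, 6 left
bin 6: place 4, 2 left
bin 7: place 11, 1 left
bin 5: place 2, 1 left
bin 8: place 11, 1 left
bin 9: place 3, 9 left

9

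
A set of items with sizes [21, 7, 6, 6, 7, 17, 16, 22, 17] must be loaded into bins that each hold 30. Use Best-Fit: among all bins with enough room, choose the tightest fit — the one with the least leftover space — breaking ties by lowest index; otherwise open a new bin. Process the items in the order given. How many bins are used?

Put 21 in bin 1; 9 remain.
Put 7 in bin 1; 2 remain.
Put 6 in bin 2; 24 remain.
Put 6 in bin 2; 18 remain.
Put 7 in bin 2; 11 remain.
Put 17 in bin 3; 13 remain.
Put 16 in bin 4; 14 remain.
Put 22 in bin 5; 8 remain.
Put 17 in bin 6; 13 remain.
Final bins: [21,7] [6,6,7] [17] [16] [22] [17].

6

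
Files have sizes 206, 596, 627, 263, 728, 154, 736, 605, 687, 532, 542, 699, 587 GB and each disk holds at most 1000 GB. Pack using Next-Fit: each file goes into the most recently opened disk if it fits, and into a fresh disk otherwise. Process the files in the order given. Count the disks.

10 disks

disk 1: place 206 GB, 794 GB left
disk 1: place 596 GB, 198 GB left
disk 2: place 627 GB, 373 GB left
disk 2: place 263 GB, 110 GB left
disk 3: place 728 GB, 272 GB left
disk 3: place 154 GB, 118 GB left
disk 4: place 736 GB, 264 GB left
disk 5: place 605 GB, 395 GB left
disk 6: place 687 GB, 313 GB left
disk 7: place 532 GB, 468 GB left
disk 8: place 542 GB, 458 GB left
disk 9: place 699 GB, 301 GB left
disk 10: place 587 GB, 413 GB left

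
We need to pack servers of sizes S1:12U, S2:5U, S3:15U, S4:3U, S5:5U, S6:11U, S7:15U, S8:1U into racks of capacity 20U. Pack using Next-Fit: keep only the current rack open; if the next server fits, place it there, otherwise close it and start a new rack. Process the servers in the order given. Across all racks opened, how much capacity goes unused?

13

Put S1 (12U) in rack 1; 8U remain.
Put S2 (5U) in rack 1; 3U remain.
Put S3 (15U) in rack 2; 5U remain.
Put S4 (3U) in rack 2; 2U remain.
Put S5 (5U) in rack 3; 15U remain.
Put S6 (11U) in rack 3; 4U remain.
Put S7 (15U) in rack 4; 5U remain.
Put S8 (1U) in rack 4; 4U remain.
4 racks × 20U = 80U; used 67U; unused 13U.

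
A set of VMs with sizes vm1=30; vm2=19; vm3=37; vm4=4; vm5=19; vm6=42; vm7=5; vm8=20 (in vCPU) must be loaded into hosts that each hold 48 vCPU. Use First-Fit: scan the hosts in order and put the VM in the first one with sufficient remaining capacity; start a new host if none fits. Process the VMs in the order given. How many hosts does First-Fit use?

host 1: place vm1 (30 vCPU), 18 vCPU left
host 2: place vm2 (19 vCPU), 29 vCPU left
host 3: place vm3 (37 vCPU), 11 vCPU left
host 1: place vm4 (4 vCPU), 14 vCPU left
host 2: place vm5 (19 vCPU), 10 vCPU left
host 4: place vm6 (42 vCPU), 6 vCPU left
host 1: place vm7 (5 vCPU), 9 vCPU left
host 5: place vm8 (20 vCPU), 28 vCPU left
Final hosts: [30,4,5] [19,19] [37] [42] [20].

5 hosts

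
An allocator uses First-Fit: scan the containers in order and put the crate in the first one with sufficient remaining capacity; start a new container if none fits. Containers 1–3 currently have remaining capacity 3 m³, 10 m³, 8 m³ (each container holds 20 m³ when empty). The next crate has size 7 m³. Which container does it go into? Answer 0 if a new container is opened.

2

Containers with room: container 2 (10 m³), container 3 (8 m³).
The first with room is container 2.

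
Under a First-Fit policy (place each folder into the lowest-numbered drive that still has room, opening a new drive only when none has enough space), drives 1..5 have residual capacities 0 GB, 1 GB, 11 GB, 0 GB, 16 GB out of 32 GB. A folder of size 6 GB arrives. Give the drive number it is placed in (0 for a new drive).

Drives with room: drive 3 (11 GB), drive 5 (16 GB).
The first with room is drive 3.

3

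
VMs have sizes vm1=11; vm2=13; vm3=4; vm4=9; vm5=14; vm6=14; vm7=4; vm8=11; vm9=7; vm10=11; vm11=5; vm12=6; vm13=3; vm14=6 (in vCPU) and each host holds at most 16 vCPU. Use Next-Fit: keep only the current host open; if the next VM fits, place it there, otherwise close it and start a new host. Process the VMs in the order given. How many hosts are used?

9

vm1 (11 vCPU) → host 1 (remaining 5 vCPU)
vm2 (13 vCPU) → host 2 (remaining 3 vCPU)
vm3 (4 vCPU) → host 3 (remaining 12 vCPU)
vm4 (9 vCPU) → host 3 (remaining 3 vCPU)
vm5 (14 vCPU) → host 4 (remaining 2 vCPU)
vm6 (14 vCPU) → host 5 (remaining 2 vCPU)
vm7 (4 vCPU) → host 6 (remaining 12 vCPU)
vm8 (11 vCPU) → host 6 (remaining 1 vCPU)
vm9 (7 vCPU) → host 7 (remaining 9 vCPU)
vm10 (11 vCPU) → host 8 (remaining 5 vCPU)
vm11 (5 vCPU) → host 8 (remaining 0 vCPU)
vm12 (6 vCPU) → host 9 (remaining 10 vCPU)
vm13 (3 vCPU) → host 9 (remaining 7 vCPU)
vm14 (6 vCPU) → host 9 (remaining 1 vCPU)
Final hosts: [11] [13] [4,9] [14] [14] [4,11] [7] [11,5] [6,3,6].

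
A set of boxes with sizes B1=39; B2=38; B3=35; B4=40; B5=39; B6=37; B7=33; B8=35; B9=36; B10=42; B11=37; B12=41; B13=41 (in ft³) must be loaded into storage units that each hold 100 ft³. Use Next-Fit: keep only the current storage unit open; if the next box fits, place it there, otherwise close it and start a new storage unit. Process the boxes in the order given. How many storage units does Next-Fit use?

7

B1 (39 ft³) → storage unit 1 (remaining 61 ft³)
B2 (38 ft³) → storage unit 1 (remaining 23 ft³)
B3 (35 ft³) → storage unit 2 (remaining 65 ft³)
B4 (40 ft³) → storage unit 2 (remaining 25 ft³)
B5 (39 ft³) → storage unit 3 (remaining 61 ft³)
B6 (37 ft³) → storage unit 3 (remaining 24 ft³)
B7 (33 ft³) → storage unit 4 (remaining 67 ft³)
B8 (35 ft³) → storage unit 4 (remaining 32 ft³)
B9 (36 ft³) → storage unit 5 (remaining 64 ft³)
B10 (42 ft³) → storage unit 5 (remaining 22 ft³)
B11 (37 ft³) → storage unit 6 (remaining 63 ft³)
B12 (41 ft³) → storage unit 6 (remaining 22 ft³)
B13 (41 ft³) → storage unit 7 (remaining 59 ft³)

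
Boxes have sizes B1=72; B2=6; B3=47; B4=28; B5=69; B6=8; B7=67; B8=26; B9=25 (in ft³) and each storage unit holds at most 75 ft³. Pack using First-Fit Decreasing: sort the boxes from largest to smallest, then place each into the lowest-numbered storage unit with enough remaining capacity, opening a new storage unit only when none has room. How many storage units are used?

5

Sorted descending: 72, 69, 67, 47, 28, 26, 25, 8, 6.
Put 72 ft³ in storage unit 1; 3 ft³ remain.
Put 69 ft³ in storage unit 2; 6 ft³ remain.
Put 67 ft³ in storage unit 3; 8 ft³ remain.
Put 47 ft³ in storage unit 4; 28 ft³ remain.
Put 28 ft³ in storage unit 4; 0 ft³ remain.
Put 26 ft³ in storage unit 5; 49 ft³ remain.
Put 25 ft³ in storage unit 5; 24 ft³ remain.
Put 8 ft³ in storage unit 3; 0 ft³ remain.
Put 6 ft³ in storage unit 2; 0 ft³ remain.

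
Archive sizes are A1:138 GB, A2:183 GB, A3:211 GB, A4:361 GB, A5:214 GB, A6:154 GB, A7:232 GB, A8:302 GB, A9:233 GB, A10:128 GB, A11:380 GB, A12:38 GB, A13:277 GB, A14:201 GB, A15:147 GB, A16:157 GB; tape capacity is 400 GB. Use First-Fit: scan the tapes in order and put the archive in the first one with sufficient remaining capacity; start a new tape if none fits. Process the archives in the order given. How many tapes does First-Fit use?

10

tape 1: place A1 (138 GB), 262 GB left
tape 1: place A2 (183 GB), 79 GB left
tape 2: place A3 (211 GB), 189 GB left
tape 3: place A4 (361 GB), 39 GB left
tape 4: place A5 (214 GB), 186 GB left
tape 2: place A6 (154 GB), 35 GB left
tape 5: place A7 (232 GB), 168 GB left
tape 6: place A8 (302 GB), 98 GB left
tape 7: place A9 (233 GB), 167 GB left
tape 4: place A10 (128 GB), 58 GB left
tape 8: place A11 (380 GB), 20 GB left
tape 1: place A12 (38 GB), 41 GB left
tape 9: place A13 (277 GB), 123 GB left
tape 10: place A14 (201 GB), 199 GB left
tape 5: place A15 (147 GB), 21 GB left
tape 7: place A16 (157 GB), 10 GB left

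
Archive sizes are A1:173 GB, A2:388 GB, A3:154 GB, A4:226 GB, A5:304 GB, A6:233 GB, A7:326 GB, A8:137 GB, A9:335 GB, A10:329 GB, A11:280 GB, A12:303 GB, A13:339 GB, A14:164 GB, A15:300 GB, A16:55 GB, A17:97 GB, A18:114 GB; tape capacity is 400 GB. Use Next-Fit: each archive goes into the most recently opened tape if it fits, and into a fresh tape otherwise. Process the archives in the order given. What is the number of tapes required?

15

Put A1 (173 GB) in tape 1; 227 GB remain.
Put A2 (388 GB) in tape 2; 12 GB remain.
Put A3 (154 GB) in tape 3; 246 GB remain.
Put A4 (226 GB) in tape 3; 20 GB remain.
Put A5 (304 GB) in tape 4; 96 GB remain.
Put A6 (233 GB) in tape 5; 167 GB remain.
Put A7 (326 GB) in tape 6; 74 GB remain.
Put A8 (137 GB) in tape 7; 263 GB remain.
Put A9 (335 GB) in tape 8; 65 GB remain.
Put A10 (329 GB) in tape 9; 71 GB remain.
Put A11 (280 GB) in tape 10; 120 GB remain.
Put A12 (303 GB) in tape 11; 97 GB remain.
Put A13 (339 GB) in tape 12; 61 GB remain.
Put A14 (164 GB) in tape 13; 236 GB remain.
Put A15 (300 GB) in tape 14; 100 GB remain.
Put A16 (55 GB) in tape 14; 45 GB remain.
Put A17 (97 GB) in tape 15; 303 GB remain.
Put A18 (114 GB) in tape 15; 189 GB remain.
Final tapes: [173] [388] [154,226] [304] [233] [326] [137] [335] [329] [280] [303] [339] [164] [300,55] [97,114].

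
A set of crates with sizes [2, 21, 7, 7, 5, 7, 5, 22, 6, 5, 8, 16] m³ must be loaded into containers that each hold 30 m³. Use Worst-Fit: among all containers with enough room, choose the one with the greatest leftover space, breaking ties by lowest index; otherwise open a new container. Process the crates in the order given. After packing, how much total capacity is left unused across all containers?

9

2 m³ → container 1 (remaining 28 m³)
21 m³ → container 1 (remaining 7 m³)
7 m³ → container 1 (remaining 0 m³)
7 m³ → container 2 (remaining 23 m³)
5 m³ → container 2 (remaining 18 m³)
7 m³ → container 2 (remaining 11 m³)
5 m³ → container 2 (remaining 6 m³)
22 m³ → container 3 (remaining 8 m³)
6 m³ → container 3 (remaining 2 m³)
5 m³ → container 2 (remaining 1 m³)
8 m³ → container 4 (remaining 22 m³)
16 m³ → container 4 (remaining 6 m³)
4 containers × 30 m³ = 120 m³; used 111 m³; unused 9 m³.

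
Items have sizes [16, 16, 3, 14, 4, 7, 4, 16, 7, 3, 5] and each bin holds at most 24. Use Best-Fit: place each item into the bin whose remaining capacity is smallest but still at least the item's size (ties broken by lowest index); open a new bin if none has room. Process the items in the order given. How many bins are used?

5

bin 1: place 16, 8 left
bin 2: place 16, 8 left
bin 1: place 3, 5 left
bin 3: place 14, 10 left
bin 1: place 4, 1 left
bin 2: place 7, 1 left
bin 3: place 4, 6 left
bin 4: place 16, 8 left
bin 4: place 7, 1 left
bin 3: place 3, 3 left
bin 5: place 5, 19 left
Final bins: [16,3,4] [16,7] [14,4,3] [16,7] [5].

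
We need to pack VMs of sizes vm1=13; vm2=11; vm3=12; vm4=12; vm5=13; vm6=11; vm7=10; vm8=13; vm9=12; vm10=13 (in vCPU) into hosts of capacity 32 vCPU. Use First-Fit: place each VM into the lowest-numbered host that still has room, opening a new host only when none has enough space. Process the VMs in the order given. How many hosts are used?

Put vm1 (13 vCPU) in host 1; 19 vCPU remain.
Put vm2 (11 vCPU) in host 1; 8 vCPU remain.
Put vm3 (12 vCPU) in host 2; 20 vCPU remain.
Put vm4 (12 vCPU) in host 2; 8 vCPU remain.
Put vm5 (13 vCPU) in host 3; 19 vCPU remain.
Put vm6 (11 vCPU) in host 3; 8 vCPU remain.
Put vm7 (10 vCPU) in host 4; 22 vCPU remain.
Put vm8 (13 vCPU) in host 4; 9 vCPU remain.
Put vm9 (12 vCPU) in host 5; 20 vCPU remain.
Put vm10 (13 vCPU) in host 5; 7 vCPU remain.

5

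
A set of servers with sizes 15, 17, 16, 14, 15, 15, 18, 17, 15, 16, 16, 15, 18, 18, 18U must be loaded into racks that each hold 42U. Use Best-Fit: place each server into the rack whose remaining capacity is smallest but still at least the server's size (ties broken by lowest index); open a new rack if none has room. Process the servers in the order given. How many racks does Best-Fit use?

15U → rack 1 (remaining 27U)
17U → rack 1 (remaining 10U)
16U → rack 2 (remaining 26U)
14U → rack 2 (remaining 12U)
15U → rack 3 (remaining 27U)
15U → rack 3 (remaining 12U)
18U → rack 4 (remaining 24U)
17U → rack 4 (remaining 7U)
15U → rack 5 (remaining 27U)
16U → rack 5 (remaining 11U)
16U → rack 6 (remaining 26U)
15U → rack 6 (remaining 11U)
18U → rack 7 (remaining 24U)
18U → rack 7 (remaining 6U)
18U → rack 8 (remaining 24U)
Final racks: [15,17] [16,14] [15,15] [18,17] [15,16] [16,15] [18,18] [18].

8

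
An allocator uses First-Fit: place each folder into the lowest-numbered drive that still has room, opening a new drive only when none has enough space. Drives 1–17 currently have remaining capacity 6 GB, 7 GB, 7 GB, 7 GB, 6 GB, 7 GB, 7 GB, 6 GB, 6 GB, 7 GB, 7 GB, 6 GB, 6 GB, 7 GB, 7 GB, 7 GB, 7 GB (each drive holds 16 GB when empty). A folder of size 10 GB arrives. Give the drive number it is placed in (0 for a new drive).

0

No drive has ≥ 10 GB free, so a new drive is opened.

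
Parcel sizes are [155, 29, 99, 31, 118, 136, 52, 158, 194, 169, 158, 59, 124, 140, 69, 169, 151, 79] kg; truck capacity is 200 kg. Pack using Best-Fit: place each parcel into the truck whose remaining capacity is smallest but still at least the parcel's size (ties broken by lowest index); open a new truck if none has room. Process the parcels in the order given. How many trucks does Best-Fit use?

12

truck 1: place 155 kg, 45 kg left
truck 1: place 29 kg, 16 kg left
truck 2: place 99 kg, 101 kg left
truck 2: place 31 kg, 70 kg left
truck 3: place 118 kg, 82 kg left
truck 4: place 136 kg, 64 kg left
truck 4: place 52 kg, 12 kg left
truck 5: place 158 kg, 42 kg left
truck 6: place 194 kg, 6 kg left
truck 7: place 169 kg, 31 kg left
truck 8: place 158 kg, 42 kg left
truck 2: place 59 kg, 11 kg left
truck 9: place 124 kg, 76 kg left
truck 10: place 140 kg, 60 kg left
truck 9: place 69 kg, 7 kg left
truck 11: place 169 kg, 31 kg left
truck 12: place 151 kg, 49 kg left
truck 3: place 79 kg, 3 kg left
Final trucks: [155,29] [99,31,59] [118,79] [136,52] [158] [194] [169] [158] [124,69] [140] [169] [151].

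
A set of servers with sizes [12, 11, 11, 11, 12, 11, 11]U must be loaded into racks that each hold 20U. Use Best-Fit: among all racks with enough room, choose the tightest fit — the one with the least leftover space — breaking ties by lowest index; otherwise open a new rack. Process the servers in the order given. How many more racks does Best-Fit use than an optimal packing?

Best-Fit: [12] [11] [11] [11] [12] [11] [11] → 7 racks.
7 servers exceed 10U (half the capacity), and no two of those can share a rack, so at least 7 racks are needed.
So 7 is already optimal.

0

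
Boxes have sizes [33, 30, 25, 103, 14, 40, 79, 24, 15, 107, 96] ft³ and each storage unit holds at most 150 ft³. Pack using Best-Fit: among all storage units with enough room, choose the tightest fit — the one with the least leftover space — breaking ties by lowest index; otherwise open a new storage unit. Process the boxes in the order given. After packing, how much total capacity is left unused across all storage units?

184

33 ft³ → storage unit 1 (remaining 117 ft³)
30 ft³ → storage unit 1 (remaining 87 ft³)
25 ft³ → storage unit 1 (remaining 62 ft³)
103 ft³ → storage unit 2 (remaining 47 ft³)
14 ft³ → storage unit 2 (remaining 33 ft³)
40 ft³ → storage unit 1 (remaining 22 ft³)
79 ft³ → storage unit 3 (remaining 71 ft³)
24 ft³ → storage unit 2 (remaining 9 ft³)
15 ft³ → storage unit 1 (remaining 7 ft³)
107 ft³ → storage unit 4 (remaining 43 ft³)
96 ft³ → storage unit 5 (remaining 54 ft³)
5 storage units × 150 ft³ = 750 ft³; used 566 ft³; unused 184 ft³.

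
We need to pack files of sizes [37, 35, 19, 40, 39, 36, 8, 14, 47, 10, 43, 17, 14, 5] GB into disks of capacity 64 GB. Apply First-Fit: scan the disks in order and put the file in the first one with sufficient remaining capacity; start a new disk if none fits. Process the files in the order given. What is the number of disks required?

7

disk 1: place 37 GB, 27 GB left
disk 2: place 35 GB, 29 GB left
disk 1: place 19 GB, 8 GB left
disk 3: place 40 GB, 24 GB left
disk 4: place 39 GB, 25 GB left
disk 5: place 36 GB, 28 GB left
disk 1: place 8 GB, 0 GB left
disk 2: place 14 GB, 15 GB left
disk 6: place 47 GB, 17 GB left
disk 2: place 10 GB, 5 GB left
disk 7: place 43 GB, 21 GB left
disk 3: place 17 GB, 7 GB left
disk 4: place 14 GB, 11 GB left
disk 2: place 5 GB, 0 GB left
Final disks: [37,19,8] [35,14,10,5] [40,17] [39,14] [36] [47] [43].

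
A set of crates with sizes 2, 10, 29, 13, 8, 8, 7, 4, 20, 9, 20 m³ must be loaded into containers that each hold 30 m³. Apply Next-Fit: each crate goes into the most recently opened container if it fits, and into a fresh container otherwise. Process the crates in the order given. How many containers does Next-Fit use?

2 m³ → container 1 (remaining 28 m³)
10 m³ → container 1 (remaining 18 m³)
29 m³ → container 2 (remaining 1 m³)
13 m³ → container 3 (remaining 17 m³)
8 m³ → container 3 (remaining 9 m³)
8 m³ → container 3 (remaining 1 m³)
7 m³ → container 4 (remaining 23 m³)
4 m³ → container 4 (remaining 19 m³)
20 m³ → container 5 (remaining 10 m³)
9 m³ → container 5 (remaining 1 m³)
20 m³ → container 6 (remaining 10 m³)
Final containers: [2,10] [29] [13,8,8] [7,4] [20,9] [20].

6 containers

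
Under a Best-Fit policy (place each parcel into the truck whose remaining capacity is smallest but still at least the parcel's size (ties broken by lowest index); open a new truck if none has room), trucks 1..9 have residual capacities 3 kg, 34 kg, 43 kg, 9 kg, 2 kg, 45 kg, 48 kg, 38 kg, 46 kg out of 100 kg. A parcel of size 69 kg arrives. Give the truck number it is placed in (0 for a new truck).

No truck has ≥ 69 kg free, so a new truck is opened.

0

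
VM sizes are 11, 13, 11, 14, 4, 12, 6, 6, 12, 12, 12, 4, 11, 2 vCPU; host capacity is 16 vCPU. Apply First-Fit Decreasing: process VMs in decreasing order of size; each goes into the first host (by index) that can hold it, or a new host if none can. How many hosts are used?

Sorted descending: 14, 13, 12, 12, 12, 12, 11, 11, 11, 6, 6, 4, 4, 2.
14 vCPU → host 1 (remaining 2 vCPU)
13 vCPU → host 2 (remaining 3 vCPU)
12 vCPU → host 3 (remaining 4 vCPU)
12 vCPU → host 4 (remaining 4 vCPU)
12 vCPU → host 5 (remaining 4 vCPU)
12 vCPU → host 6 (remaining 4 vCPU)
11 vCPU → host 7 (remaining 5 vCPU)
11 vCPU → host 8 (remaining 5 vCPU)
11 vCPU → host 9 (remaining 5 vCPU)
6 vCPU → host 10 (remaining 10 vCPU)
6 vCPU → host 10 (remaining 4 vCPU)
4 vCPU → host 3 (remaining 0 vCPU)
4 vCPU → host 4 (remaining 0 vCPU)
2 vCPU → host 1 (remaining 0 vCPU)

10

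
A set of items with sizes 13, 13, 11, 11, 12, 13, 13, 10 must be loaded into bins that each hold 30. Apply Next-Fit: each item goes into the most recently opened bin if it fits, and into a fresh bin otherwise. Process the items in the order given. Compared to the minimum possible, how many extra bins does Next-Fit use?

0

Next-Fit: [13,13] [11,11] [12,13] [13,10] → 4 bins.
Total size 96; any packing needs at least ⌈96/30⌉ = 4 bins.
So 4 is already optimal.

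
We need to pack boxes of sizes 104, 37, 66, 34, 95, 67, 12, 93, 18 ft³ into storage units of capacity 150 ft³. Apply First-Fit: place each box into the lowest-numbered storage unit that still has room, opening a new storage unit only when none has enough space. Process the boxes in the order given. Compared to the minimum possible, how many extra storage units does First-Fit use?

First-Fit: [104,37] [66,34,12,18] [95] [67] [93] → 5 storage units.
Total size 526 ft³; any packing needs at least ⌈526/150⌉ = 4 storage units.
An optimal packing achieves that bound: [104,37] [95,34,18] [93,12] [67,66] → 4 storage units.
Excess: 5 − 4 = 1.

1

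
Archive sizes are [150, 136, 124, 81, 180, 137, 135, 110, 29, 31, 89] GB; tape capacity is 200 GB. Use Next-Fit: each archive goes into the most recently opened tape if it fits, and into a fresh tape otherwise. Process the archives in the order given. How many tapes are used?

9 tapes

tape 1: place 150 GB, 50 GB left
tape 2: place 136 GB, 64 GB left
tape 3: place 124 GB, 76 GB left
tape 4: place 81 GB, 119 GB left
tape 5: place 180 GB, 20 GB left
tape 6: place 137 GB, 63 GB left
tape 7: place 135 GB, 65 GB left
tape 8: place 110 GB, 90 GB left
tape 8: place 29 GB, 61 GB left
tape 8: place 31 GB, 30 GB left
tape 9: place 89 GB, 111 GB left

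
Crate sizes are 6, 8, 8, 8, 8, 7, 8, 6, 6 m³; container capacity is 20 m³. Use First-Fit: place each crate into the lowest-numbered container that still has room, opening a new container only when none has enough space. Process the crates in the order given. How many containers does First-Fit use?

6 m³ → container 1 (remaining 14 m³)
8 m³ → container 1 (remaining 6 m³)
8 m³ → container 2 (remaining 12 m³)
8 m³ → container 2 (remaining 4 m³)
8 m³ → container 3 (remaining 12 m³)
7 m³ → container 3 (remaining 5 m³)
8 m³ → container 4 (remaining 12 m³)
6 m³ → container 1 (remaining 0 m³)
6 m³ → container 4 (remaining 6 m³)

4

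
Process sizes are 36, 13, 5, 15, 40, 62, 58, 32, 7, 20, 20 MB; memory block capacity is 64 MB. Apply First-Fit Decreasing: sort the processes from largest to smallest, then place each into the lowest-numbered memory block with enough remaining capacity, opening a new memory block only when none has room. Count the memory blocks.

5

Sorted descending: 62, 58, 40, 36, 32, 20, 20, 15, 13, 7, 5.
memory block 1: place 62 MB, 2 MB left
memory block 2: place 58 MB, 6 MB left
memory block 3: place 40 MB, 24 MB left
memory block 4: place 36 MB, 28 MB left
memory block 5: place 32 MB, 32 MB left
memory block 3: place 20 MB, 4 MB left
memory block 4: place 20 MB, 8 MB left
memory block 5: place 15 MB, 17 MB left
memory block 5: place 13 MB, 4 MB left
memory block 4: place 7 MB, 1 MB left
memory block 2: place 5 MB, 1 MB left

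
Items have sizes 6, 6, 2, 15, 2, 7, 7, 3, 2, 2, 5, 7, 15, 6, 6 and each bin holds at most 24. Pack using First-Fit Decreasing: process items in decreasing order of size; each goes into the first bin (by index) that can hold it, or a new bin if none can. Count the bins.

Sorted descending: 15, 15, 7, 7, 7, 6, 6, 6, 6, 5, 3, 2, 2, 2, 2.
15 → bin 1 (remaining 9)
15 → bin 2 (remaining 9)
7 → bin 1 (remaining 2)
7 → bin 2 (remaining 2)
7 → bin 3 (remaining 17)
6 → bin 3 (remaining 11)
6 → bin 3 (remaining 5)
6 → bin 4 (remaining 18)
6 → bin 4 (remaining 12)
5 → bin 3 (remaining 0)
3 → bin 4 (remaining 9)
2 → bin 1 (remaining 0)
2 → bin 2 (remaining 0)
2 → bin 4 (remaining 7)
2 → bin 4 (remaining 5)

4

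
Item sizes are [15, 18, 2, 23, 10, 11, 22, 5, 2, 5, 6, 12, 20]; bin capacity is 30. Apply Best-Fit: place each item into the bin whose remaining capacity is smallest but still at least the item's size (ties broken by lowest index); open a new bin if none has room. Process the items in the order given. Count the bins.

6

15 → bin 1 (remaining 15)
18 → bin 2 (remaining 12)
2 → bin 2 (remaining 10)
23 → bin 3 (remaining 7)
10 → bin 2 (remaining 0)
11 → bin 1 (remaining 4)
22 → bin 4 (remaining 8)
5 → bin 3 (remaining 2)
2 → bin 3 (remaining 0)
5 → bin 4 (remaining 3)
6 → bin 5 (remaining 24)
12 → bin 5 (remaining 12)
20 → bin 6 (remaining 10)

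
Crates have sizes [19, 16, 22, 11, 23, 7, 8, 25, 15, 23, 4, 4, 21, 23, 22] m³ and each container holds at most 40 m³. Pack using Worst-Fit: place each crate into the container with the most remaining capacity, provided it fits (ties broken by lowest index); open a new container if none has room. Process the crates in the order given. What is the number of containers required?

19 m³ → container 1 (remaining 21 m³)
16 m³ → container 1 (remaining 5 m³)
22 m³ → container 2 (remaining 18 m³)
11 m³ → container 2 (remaining 7 m³)
23 m³ → container 3 (remaining 17 m³)
7 m³ → container 3 (remaining 10 m³)
8 m³ → container 3 (remaining 2 m³)
25 m³ → container 4 (remaining 15 m³)
15 m³ → container 4 (remaining 0 m³)
23 m³ → container 5 (remaining 17 m³)
4 m³ → container 5 (remaining 13 m³)
4 m³ → container 5 (remaining 9 m³)
21 m³ → container 6 (remaining 19 m³)
23 m³ → container 7 (remaining 17 m³)
22 m³ → container 8 (remaining 18 m³)

8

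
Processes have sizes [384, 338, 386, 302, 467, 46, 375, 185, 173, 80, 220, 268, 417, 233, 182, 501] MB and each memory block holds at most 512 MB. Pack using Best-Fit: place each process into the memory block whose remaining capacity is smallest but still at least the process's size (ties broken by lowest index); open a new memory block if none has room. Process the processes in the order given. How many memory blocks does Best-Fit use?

384 MB → memory block 1 (remaining 128 MB)
338 MB → memory block 2 (remaining 174 MB)
386 MB → memory block 3 (remaining 126 MB)
302 MB → memory block 4 (remaining 210 MB)
467 MB → memory block 5 (remaining 45 MB)
46 MB → memory block 3 (remaining 80 MB)
375 MB → memory block 6 (remaining 137 MB)
185 MB → memory block 4 (remaining 25 MB)
173 MB → memory block 2 (remaining 1 MB)
80 MB → memory block 3 (remaining 0 MB)
220 MB → memory block 7 (remaining 292 MB)
268 MB → memory block 7 (remaining 24 MB)
417 MB → memory block 8 (remaining 95 MB)
233 MB → memory block 9 (remaining 279 MB)
182 MB → memory block 9 (remaining 97 MB)
501 MB → memory block 10 (remaining 11 MB)

10 memory blocks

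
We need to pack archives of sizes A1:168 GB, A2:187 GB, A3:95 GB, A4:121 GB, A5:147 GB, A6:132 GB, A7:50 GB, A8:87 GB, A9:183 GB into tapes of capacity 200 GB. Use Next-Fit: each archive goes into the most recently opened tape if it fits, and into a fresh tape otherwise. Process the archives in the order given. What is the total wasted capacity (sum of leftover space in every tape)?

A1 (168 GB) → tape 1 (remaining 32 GB)
A2 (187 GB) → tape 2 (remaining 13 GB)
A3 (95 GB) → tape 3 (remaining 105 GB)
A4 (121 GB) → tape 4 (remaining 79 GB)
A5 (147 GB) → tape 5 (remaining 53 GB)
A6 (132 GB) → tape 6 (remaining 68 GB)
A7 (50 GB) → tape 6 (remaining 18 GB)
A8 (87 GB) → tape 7 (remaining 113 GB)
A9 (183 GB) → tape 8 (remaining 17 GB)
8 tapes × 200 GB = 1600 GB; used 1170 GB; unused 430 GB.

430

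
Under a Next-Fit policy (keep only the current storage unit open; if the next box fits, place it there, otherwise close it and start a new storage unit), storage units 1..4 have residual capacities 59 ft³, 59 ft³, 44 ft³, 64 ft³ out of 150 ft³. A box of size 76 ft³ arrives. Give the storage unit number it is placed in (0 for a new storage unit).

Next-Fit only looks at storage unit 4, which has 64 ft³ free.
76 ft³ does not fit, so a new storage unit is opened.

0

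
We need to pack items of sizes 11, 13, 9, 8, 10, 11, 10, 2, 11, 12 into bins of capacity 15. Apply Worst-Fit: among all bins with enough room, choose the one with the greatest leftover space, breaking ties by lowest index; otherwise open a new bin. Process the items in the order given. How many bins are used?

bin 1: place 11, 4 left
bin 2: place 13, 2 left
bin 3: place 9, 6 left
bin 4: place 8, 7 left
bin 5: place 10, 5 left
bin 6: place 11, 4 left
bin 7: place 10, 5 left
bin 4: place 2, 5 left
bin 8: place 11, 4 left
bin 9: place 12, 3 left

9 bins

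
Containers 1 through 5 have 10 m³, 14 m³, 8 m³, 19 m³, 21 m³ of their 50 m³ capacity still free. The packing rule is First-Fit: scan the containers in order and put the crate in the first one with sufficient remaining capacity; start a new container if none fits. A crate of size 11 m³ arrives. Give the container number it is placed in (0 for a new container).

2

Containers with room: container 2 (14 m³), container 4 (19 m³), container 5 (21 m³).
The first with room is container 2.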